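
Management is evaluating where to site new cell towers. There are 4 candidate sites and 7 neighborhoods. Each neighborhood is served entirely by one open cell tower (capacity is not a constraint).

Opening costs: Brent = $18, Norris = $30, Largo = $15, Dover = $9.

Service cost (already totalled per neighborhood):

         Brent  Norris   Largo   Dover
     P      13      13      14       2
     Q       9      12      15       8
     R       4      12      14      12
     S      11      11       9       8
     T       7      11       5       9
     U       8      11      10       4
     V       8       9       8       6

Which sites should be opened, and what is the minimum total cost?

For any fixed open set, each neighborhood goes to its cheapest open site; total = fixed + service.
{Dover}: P→Dover 2, Q→Dover 8, R→Dover 12, S→Dover 8, T→Dover 9, U→Dover 4, V→Dover 6. Service 49; fixed 9; total 58.
{Brent, Dover}: service 39 + fixed 27 = 66
{Largo, Dover}: P→Dover 2, Q→Dover 8, R→Dover 12, S→Dover 8, T→Largo 5, U→Dover 4, V→Dover 6. Service 45; fixed 24; total 69.
{Brent, Norris, Largo, Dover}: P→Dover 2, Q→Dover 8, R→Brent 4, S→Dover 8, T→Largo 5, U→Dover 4, V→Dover 6. Service 37; fixed 72; total 109.
No other subset beats 58.

Open Dover only; minimum total cost 58.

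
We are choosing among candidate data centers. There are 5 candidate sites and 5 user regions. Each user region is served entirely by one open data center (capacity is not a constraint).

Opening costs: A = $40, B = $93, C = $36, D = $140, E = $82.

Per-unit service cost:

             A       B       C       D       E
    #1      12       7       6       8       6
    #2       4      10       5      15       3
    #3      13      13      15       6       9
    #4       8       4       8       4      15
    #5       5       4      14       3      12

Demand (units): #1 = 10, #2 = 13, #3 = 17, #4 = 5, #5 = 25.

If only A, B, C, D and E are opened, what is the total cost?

Each user region is assigned to its cheapest site among the open ones.
{A, B, C, D, E}: #1→C 6·10=60, #2→E 3·13=39, #3→D 6·17=102, #4→B 4·5=20, #5→D 3·25=75. Service 296; fixed 391; total 687.

Total cost: 687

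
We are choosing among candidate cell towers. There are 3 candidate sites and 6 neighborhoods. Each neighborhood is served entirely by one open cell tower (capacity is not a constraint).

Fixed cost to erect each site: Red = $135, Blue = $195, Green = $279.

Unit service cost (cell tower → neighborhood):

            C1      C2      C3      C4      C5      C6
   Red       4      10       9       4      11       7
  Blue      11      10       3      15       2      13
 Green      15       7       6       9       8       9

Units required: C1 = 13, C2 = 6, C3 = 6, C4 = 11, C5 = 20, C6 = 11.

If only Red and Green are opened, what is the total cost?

Total cost: 825

Each neighborhood is assigned to its cheapest site among the open ones.
{Red, Green}: C1→Red 4·13=52, C2→Green 7·6=42, C3→Green 6·6=36, C4→Red 4·11=44, C5→Green 8·20=160, C6→Red 7·11=77. Service 411; fixed 414; total 825.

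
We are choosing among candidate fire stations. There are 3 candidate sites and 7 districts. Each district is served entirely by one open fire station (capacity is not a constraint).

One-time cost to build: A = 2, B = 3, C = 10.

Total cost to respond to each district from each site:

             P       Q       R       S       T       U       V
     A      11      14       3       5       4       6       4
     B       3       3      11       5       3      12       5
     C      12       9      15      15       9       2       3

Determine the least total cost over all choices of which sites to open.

For any fixed open set, each district goes to its cheapest open site; total = fixed + service.
{A, B}: P→B 3, Q→B 3, R→A 3, S→A 5, T→B 3, U→A 6, V→A 4. Service 27; fixed 5; total 32.
{A, B, C}: service 22 + fixed 15 = 37
{B, C}: service 30 + fixed 13 = 43
{A}: service 47 + fixed 2 = 49
No other subset beats 32.

Minimum total cost: 32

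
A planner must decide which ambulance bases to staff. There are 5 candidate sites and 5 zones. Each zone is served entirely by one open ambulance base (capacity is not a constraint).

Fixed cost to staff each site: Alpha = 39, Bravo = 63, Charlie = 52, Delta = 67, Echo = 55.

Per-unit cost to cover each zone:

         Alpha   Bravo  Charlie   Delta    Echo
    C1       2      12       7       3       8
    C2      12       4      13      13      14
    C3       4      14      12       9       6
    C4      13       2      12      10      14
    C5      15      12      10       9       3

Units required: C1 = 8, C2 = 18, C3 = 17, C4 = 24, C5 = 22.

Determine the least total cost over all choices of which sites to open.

For any fixed open set, each zone goes to its cheapest open site; total = fixed + service.
{Alpha, Bravo, Echo}: C1→Alpha 2·8=16, C2→Bravo 4·18=72, C3→Alpha 4·17=68, C4→Bravo 2·24=48, C5→Echo 3·22=66. Service 270; fixed 157; total 427.
{Bravo, Echo}: C1→Echo 8·8=64, C2→Bravo 4·18=72, C3→Echo 6·17=102, C4→Bravo 2·24=48, C5→Echo 3·22=66. Service 352; fixed 118; total 470.
{Alpha, Bravo, Charlie, Echo}: C1→Alpha 2·8=16, C2→Bravo 4·18=72, C3→Alpha 4·17=68, C4→Bravo 2·24=48, C5→Echo 3·22=66. Service 270; fixed 209; total 479.
{Alpha, Bravo, Charlie, Delta, Echo}: C1→Alpha 2·8=16, C2→Bravo 4·18=72, C3→Alpha 4·17=68, C4→Bravo 2·24=48, C5→Echo 3·22=66. Service 270; fixed 276; total 546.
No other subset beats 427.

Minimum total cost: 427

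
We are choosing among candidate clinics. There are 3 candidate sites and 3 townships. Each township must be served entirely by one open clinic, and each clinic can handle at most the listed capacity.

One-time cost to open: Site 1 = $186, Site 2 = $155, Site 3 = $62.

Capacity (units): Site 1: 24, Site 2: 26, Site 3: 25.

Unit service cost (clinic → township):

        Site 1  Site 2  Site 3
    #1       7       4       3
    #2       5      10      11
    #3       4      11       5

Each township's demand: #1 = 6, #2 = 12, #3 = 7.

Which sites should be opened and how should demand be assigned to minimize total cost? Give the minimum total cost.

Minimum total cost: 247

Open {Site 3}: #1→Site 3 3·6=18, #2→Site 3 11·12=132, #3→Site 3 5·7=35.
Loads: Site 3 carries 25/25. Service 185; fixed 62; total 247.
Next best feasible plan costs 354.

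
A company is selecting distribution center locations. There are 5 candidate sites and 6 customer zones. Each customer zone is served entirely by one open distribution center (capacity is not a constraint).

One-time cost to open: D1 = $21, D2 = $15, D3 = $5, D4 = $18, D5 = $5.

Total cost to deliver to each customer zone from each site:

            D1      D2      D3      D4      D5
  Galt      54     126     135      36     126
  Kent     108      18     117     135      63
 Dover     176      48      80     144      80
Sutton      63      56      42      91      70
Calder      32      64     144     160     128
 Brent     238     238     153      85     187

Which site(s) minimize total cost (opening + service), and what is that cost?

Open D1, D2, D3 and D4; minimum total cost 320.

For any fixed open set, each customer zone goes to its cheapest open site; total = fixed + service.
{D1, D2, D3, D4}: Galt→D4 36, Kent→D2 18, Dover→D2 48, Sutton→D3 42, Calder→D1 32, Brent→D4 85. Service 261; fixed 59; total 320.
{D1, D2, D3, D4, D5}: Galt→D4 36, Kent→D2 18, Dover→D2 48, Sutton→D3 42, Calder→D1 32, Brent→D4 85. Service 261; fixed 64; total 325.
{D1, D2, D4}: service 275 + fixed 54 = 329
{D3}: service 671 + fixed 5 = 676
No other subset beats 320.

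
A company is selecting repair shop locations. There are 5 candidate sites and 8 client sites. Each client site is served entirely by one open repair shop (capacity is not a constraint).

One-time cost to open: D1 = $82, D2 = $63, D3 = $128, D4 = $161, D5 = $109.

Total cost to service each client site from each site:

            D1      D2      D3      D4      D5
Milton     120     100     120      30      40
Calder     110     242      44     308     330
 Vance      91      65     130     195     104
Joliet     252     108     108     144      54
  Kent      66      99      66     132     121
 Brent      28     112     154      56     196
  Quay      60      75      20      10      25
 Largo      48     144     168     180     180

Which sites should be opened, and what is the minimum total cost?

Open D1 and D5; minimum total cost 653.

For any fixed open set, each client site goes to its cheapest open site; total = fixed + service.
{D1, D5}: Milton→D5 40, Calder→D1 110, Vance→D1 91, Joliet→D5 54, Kent→D1 66, Brent→D1 28, Quay→D5 25, Largo→D1 48. Service 462; fixed 191; total 653.
{D1, D2, D5}: service 436 + fixed 254 = 690
{D1, D3, D5}: service 391 + fixed 319 = 710
{D1, D2, D3, D4, D5}: service 345 + fixed 543 = 888
No other subset beats 653.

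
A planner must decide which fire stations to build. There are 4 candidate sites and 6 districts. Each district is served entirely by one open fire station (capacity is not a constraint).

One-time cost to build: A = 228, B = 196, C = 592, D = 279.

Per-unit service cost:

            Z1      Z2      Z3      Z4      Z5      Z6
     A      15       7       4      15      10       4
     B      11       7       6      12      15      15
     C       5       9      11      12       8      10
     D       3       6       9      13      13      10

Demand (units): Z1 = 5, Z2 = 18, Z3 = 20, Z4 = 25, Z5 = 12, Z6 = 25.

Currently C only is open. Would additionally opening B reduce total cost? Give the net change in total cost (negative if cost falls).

No — net change +60 (cost rises by 60).

Current service cost with {C}: 1053.
Adding B: each district re-picks its cheapest; new service cost 917, saving 136.
Extra fixed cost: 196. Net change = 196 − 136 = 60.
(Totals: 1645 → 1705.)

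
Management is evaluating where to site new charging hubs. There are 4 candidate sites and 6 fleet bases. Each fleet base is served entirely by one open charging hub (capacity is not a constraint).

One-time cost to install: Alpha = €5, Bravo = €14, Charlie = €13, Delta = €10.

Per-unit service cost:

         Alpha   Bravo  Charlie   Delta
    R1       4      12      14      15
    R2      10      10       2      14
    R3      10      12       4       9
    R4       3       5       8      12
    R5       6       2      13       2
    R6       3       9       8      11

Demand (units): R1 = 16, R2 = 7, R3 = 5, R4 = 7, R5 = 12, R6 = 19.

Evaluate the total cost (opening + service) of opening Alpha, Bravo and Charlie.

Total cost: 232

Each fleet base is assigned to its cheapest site among the open ones.
{Alpha, Bravo, Charlie}: R1→Alpha 4·16=64, R2→Charlie 2·7=14, R3→Charlie 4·5=20, R4→Alpha 3·7=21, R5→Bravo 2·12=24, R6→Alpha 3·19=57. Service 200; fixed 32; total 232.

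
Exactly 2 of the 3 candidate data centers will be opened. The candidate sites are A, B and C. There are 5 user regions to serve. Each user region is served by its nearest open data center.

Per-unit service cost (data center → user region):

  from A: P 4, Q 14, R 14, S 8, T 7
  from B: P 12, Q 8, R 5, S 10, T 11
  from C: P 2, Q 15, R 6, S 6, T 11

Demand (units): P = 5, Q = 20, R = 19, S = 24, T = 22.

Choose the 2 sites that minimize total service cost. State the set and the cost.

Choose A and B; total service cost 621.

With exactly 2 open, each user region uses its cheapest among the chosen.
{A, B}: P→A 4·5=20, Q→B 8·20=160, R→B 5·19=95, S→A 8·24=192, T→A 7·22=154. Service cost 621.
{B, C}: service cost 651
{A, C}: service cost 702
Among all 3 size-2 choices, {A, B} is lowest.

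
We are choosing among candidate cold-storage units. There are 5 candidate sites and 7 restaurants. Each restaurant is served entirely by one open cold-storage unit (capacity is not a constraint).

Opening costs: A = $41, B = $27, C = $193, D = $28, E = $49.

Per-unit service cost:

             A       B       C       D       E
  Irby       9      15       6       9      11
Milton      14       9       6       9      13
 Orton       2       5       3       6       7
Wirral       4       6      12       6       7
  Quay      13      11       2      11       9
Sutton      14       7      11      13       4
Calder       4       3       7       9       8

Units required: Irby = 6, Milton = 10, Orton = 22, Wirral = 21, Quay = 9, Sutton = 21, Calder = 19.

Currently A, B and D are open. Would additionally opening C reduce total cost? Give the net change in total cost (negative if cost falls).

Current service cost with {A, B, D}: 575.
Adding C: each restaurant re-picks its cheapest; new service cost 446, saving 129.
Extra fixed cost: 193. Net change = 193 − 129 = 64.
(Totals: 671 → 735.)

No — net change +64 (cost rises by 64).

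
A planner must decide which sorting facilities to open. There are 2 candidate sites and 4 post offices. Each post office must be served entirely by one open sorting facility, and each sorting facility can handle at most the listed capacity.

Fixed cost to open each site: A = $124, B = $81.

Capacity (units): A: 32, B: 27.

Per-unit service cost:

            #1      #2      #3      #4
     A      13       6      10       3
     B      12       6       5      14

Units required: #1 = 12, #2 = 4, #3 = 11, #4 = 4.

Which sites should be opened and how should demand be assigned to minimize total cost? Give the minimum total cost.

Minimum total cost: 426

Open {A}: #1→A 13·12=156, #2→A 6·4=24, #3→A 10·11=110, #4→A 3·4=12.
Loads: A carries 31/32. Service 302; fixed 124; total 426.
Next best feasible plan costs 440.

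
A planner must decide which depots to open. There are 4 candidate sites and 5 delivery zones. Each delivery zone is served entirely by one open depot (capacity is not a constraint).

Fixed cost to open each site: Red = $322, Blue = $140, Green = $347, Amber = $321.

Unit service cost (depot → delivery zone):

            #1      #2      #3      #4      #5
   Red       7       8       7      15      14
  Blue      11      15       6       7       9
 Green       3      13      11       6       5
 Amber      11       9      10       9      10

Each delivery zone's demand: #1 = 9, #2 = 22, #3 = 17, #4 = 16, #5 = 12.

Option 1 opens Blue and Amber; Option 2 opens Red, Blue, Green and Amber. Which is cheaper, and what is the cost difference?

Option 1 is cheaper by 511.

Option 1: {Blue, Amber}: #1→Blue 11·9=99, #2→Amber 9·22=198, #3→Blue 6·17=102, #4→Blue 7·16=112, #5→Blue 9·12=108. Service 619; fixed 461; total 1080.
Option 2: {Red, Blue, Green, Amber}: #1→Green 3·9=27, #2→Red 8·22=176, #3→Blue 6·17=102, #4→Green 6·16=96, #5→Green 5·12=60. Service 461; fixed 1130; total 1591.
Difference: |1080 − 1591| = 511.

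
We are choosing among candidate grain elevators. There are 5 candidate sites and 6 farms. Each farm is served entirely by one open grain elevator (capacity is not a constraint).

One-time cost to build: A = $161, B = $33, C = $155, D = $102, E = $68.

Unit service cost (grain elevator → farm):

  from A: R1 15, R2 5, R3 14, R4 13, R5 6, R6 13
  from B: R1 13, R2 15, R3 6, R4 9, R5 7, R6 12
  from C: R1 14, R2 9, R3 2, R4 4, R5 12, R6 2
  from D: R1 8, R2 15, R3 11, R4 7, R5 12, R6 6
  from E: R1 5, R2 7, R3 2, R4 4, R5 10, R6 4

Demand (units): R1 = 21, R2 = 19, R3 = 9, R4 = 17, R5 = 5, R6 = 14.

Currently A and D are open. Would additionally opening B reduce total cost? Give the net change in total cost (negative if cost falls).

Yes — net change −12 (cost falls by 12).

Current service cost with {A, D}: 595.
Adding B: each farm re-picks its cheapest; new service cost 550, saving 45.
Extra fixed cost: 33. Net change = 33 − 45 = -12.
(Totals: 858 → 846.)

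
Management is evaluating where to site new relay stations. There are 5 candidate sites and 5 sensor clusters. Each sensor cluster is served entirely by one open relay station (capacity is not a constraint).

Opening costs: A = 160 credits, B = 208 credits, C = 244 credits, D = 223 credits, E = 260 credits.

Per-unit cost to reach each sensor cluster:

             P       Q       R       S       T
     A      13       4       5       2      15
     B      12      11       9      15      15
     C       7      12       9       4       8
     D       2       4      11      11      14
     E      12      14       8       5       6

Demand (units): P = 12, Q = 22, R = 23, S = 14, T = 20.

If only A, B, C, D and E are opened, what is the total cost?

Total cost: 1470

Each sensor cluster is assigned to its cheapest site among the open ones.
{A, B, C, D, E}: P→D 2·12=24, Q→A 4·22=88, R→A 5·23=115, S→A 2·14=28, T→E 6·20=120. Service 375; fixed 1095; total 1470.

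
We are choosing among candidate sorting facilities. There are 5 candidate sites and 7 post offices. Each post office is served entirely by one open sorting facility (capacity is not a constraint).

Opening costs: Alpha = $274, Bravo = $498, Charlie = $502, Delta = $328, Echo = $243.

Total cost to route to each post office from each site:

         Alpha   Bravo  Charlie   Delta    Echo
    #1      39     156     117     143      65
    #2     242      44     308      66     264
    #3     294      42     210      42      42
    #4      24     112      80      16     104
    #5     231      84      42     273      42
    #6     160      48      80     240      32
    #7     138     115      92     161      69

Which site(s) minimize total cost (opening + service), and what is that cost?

Open Echo only; minimum total cost 861.

For any fixed open set, each post office goes to its cheapest open site; total = fixed + service.
{Echo}: #1→Echo 65, #2→Echo 264, #3→Echo 42, #4→Echo 104, #5→Echo 42, #6→Echo 32, #7→Echo 69. Service 618; fixed 243; total 861.
{Delta, Echo}: service 332 + fixed 571 = 903
{Alpha, Echo}: service 490 + fixed 517 = 1007
{Alpha, Bravo, Charlie, Delta, Echo}: service 284 + fixed 1845 = 2129
No other subset beats 861.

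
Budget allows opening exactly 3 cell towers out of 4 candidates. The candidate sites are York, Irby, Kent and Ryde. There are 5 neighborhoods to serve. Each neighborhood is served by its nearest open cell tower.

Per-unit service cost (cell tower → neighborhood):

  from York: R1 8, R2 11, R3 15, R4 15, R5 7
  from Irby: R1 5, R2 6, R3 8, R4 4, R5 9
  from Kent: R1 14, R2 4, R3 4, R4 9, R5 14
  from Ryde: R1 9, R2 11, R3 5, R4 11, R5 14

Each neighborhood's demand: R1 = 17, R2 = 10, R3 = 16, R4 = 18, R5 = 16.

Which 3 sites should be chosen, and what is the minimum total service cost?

With exactly 3 open, each neighborhood uses its cheapest among the chosen.
{York, Irby, Kent}: R1→Irby 5·17=85, R2→Kent 4·10=40, R3→Kent 4·16=64, R4→Irby 4·18=72, R5→York 7·16=112. Service cost 373.
{Irby, Kent, Ryde}: service cost 405
{York, Irby, Ryde}: service cost 409
Among all 4 size-3 choices, {York, Irby, Kent} is lowest.

Choose York, Irby and Kent; total service cost 373.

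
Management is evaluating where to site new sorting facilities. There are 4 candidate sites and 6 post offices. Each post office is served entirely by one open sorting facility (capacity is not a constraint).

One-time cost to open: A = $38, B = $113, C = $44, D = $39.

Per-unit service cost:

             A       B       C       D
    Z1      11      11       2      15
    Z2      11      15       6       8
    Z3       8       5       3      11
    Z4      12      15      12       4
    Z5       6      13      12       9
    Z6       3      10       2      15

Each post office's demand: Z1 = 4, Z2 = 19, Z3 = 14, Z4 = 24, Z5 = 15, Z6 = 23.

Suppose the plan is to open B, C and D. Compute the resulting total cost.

Total cost: 637

Each post office is assigned to its cheapest site among the open ones.
{B, C, D}: Z1→C 2·4=8, Z2→C 6·19=114, Z3→C 3·14=42, Z4→D 4·24=96, Z5→D 9·15=135, Z6→C 2·23=46. Service 441; fixed 196; total 637.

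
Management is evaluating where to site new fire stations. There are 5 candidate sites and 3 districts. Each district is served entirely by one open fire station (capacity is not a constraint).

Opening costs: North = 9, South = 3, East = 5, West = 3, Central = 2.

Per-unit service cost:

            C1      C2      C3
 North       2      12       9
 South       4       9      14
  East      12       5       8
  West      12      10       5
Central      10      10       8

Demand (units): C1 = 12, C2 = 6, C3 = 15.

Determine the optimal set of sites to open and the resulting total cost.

Open North, East and West; minimum total cost 146.

For any fixed open set, each district goes to its cheapest open site; total = fixed + service.
{North, East, West}: C1→North 2·12=24, C2→East 5·6=30, C3→West 5·15=75. Service 129; fixed 17; total 146.
{North, East, West, Central}: service 129 + fixed 19 = 148
{North, South, East, West}: service 129 + fixed 20 = 149
{North, South, East, West, Central}: service 129 + fixed 22 = 151
No other subset beats 146.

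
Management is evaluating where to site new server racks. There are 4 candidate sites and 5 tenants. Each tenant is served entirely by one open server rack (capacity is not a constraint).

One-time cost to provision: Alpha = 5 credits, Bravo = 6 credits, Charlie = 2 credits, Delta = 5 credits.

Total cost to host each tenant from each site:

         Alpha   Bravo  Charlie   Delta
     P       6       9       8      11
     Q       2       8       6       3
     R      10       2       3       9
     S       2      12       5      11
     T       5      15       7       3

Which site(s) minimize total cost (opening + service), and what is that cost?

For any fixed open set, each tenant goes to its cheapest open site; total = fixed + service.
{Alpha, Charlie}: P→Alpha 6, Q→Alpha 2, R→Charlie 3, S→Alpha 2, T→Alpha 5. Service 18; fixed 7; total 25.
{Alpha, Bravo}: service 17 + fixed 11 = 28
{Alpha, Charlie, Delta}: service 16 + fixed 12 = 28
{Alpha, Bravo, Charlie, Delta}: service 15 + fixed 18 = 33
No other subset beats 25.

Open Alpha and Charlie; minimum total cost 25.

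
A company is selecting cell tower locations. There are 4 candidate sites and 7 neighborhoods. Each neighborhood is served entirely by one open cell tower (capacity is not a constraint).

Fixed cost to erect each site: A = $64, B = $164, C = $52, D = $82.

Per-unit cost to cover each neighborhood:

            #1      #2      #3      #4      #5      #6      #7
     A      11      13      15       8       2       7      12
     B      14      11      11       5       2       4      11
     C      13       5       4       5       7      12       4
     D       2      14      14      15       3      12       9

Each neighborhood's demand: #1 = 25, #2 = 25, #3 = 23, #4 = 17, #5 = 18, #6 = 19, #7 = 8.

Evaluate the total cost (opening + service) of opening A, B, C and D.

Total cost: 858

Each neighborhood is assigned to its cheapest site among the open ones.
{A, B, C, D}: #1→D 2·25=50, #2→C 5·25=125, #3→C 4·23=92, #4→B 5·17=85, #5→A 2·18=36, #6→B 4·19=76, #7→C 4·8=32. Service 496; fixed 362; total 858.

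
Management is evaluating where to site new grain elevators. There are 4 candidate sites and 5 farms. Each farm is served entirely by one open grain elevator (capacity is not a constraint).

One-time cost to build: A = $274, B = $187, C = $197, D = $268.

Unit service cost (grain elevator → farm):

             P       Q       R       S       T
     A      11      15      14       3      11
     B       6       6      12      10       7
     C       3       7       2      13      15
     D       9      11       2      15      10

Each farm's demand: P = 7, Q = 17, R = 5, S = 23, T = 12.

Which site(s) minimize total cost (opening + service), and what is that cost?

Open B only; minimum total cost 705.

For any fixed open set, each farm goes to its cheapest open site; total = fixed + service.
{B}: P→B 6·7=42, Q→B 6·17=102, R→B 12·5=60, S→B 10·23=230, T→B 7·12=84. Service 518; fixed 187; total 705.
{A, B}: service 357 + fixed 461 = 818
{A, C}: service 351 + fixed 471 = 822
{A, B, C, D}: P→C 3·7=21, Q→B 6·17=102, R→C 2·5=10, S→A 3·23=69, T→B 7·12=84. Service 286; fixed 926; total 1212.
No other subset beats 705.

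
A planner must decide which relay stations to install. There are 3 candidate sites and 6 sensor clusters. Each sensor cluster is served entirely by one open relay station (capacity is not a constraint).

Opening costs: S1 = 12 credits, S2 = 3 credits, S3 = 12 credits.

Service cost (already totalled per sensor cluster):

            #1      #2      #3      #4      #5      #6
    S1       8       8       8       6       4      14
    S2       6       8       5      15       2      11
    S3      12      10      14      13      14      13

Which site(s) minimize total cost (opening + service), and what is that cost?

Open S2 only; minimum total cost 50.

For any fixed open set, each sensor cluster goes to its cheapest open site; total = fixed + service.
{S2}: #1→S2 6, #2→S2 8, #3→S2 5, #4→S2 15, #5→S2 2, #6→S2 11. Service 47; fixed 3; total 50.
{S1, S2}: service 38 + fixed 15 = 53
{S1}: #1→S1 8, #2→S1 8, #3→S1 8, #4→S1 6, #5→S1 4, #6→S1 14. Service 48; fixed 12; total 60.
{S1, S2, S3}: service 38 + fixed 27 = 65
No other subset beats 50.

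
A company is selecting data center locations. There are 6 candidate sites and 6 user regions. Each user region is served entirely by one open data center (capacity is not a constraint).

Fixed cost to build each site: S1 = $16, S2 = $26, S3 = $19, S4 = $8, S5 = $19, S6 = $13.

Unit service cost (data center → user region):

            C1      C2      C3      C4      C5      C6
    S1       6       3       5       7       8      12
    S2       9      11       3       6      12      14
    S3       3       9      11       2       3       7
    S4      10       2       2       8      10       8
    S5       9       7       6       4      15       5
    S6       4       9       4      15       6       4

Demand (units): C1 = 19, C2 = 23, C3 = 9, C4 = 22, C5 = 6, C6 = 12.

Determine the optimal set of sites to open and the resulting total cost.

For any fixed open set, each user region goes to its cheapest open site; total = fixed + service.
{S3, S4, S6}: C1→S3 3·19=57, C2→S4 2·23=46, C3→S4 2·9=18, C4→S3 2·22=44, C5→S3 3·6=18, C6→S6 4·12=48. Service 231; fixed 40; total 271.
{S1, S3, S4, S6}: C1→S3 3·19=57, C2→S4 2·23=46, C3→S4 2·9=18, C4→S3 2·22=44, C5→S3 3·6=18, C6→S6 4·12=48. Service 231; fixed 56; total 287.
{S3, S4, S5}: C1→S3 3·19=57, C2→S4 2·23=46, C3→S4 2·9=18, C4→S3 2·22=44, C5→S3 3·6=18, C6→S5 5·12=60. Service 243; fixed 46; total 289.
{S1, S2, S3, S4, S5, S6}: C1→S3 3·19=57, C2→S4 2·23=46, C3→S4 2·9=18, C4→S3 2·22=44, C5→S3 3·6=18, C6→S6 4·12=48. Service 231; fixed 101; total 332.
No other subset beats 271.

Open S3, S4 and S6; minimum total cost 271.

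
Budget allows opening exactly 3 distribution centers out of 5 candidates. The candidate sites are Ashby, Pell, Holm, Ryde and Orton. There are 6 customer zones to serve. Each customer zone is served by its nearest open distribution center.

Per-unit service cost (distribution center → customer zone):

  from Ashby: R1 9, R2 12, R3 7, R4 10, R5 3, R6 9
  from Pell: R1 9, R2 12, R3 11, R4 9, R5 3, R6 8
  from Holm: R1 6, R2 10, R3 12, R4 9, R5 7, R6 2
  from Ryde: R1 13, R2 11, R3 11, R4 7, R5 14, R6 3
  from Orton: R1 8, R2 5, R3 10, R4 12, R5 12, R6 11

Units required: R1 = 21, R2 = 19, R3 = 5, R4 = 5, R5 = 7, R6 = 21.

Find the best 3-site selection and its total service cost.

With exactly 3 open, each customer zone uses its cheapest among the chosen.
{Ashby, Holm, Orton}: R1→Holm 6·21=126, R2→Orton 5·19=95, R3→Ashby 7·5=35, R4→Holm 9·5=45, R5→Ashby 3·7=21, R6→Holm 2·21=42. Service cost 364.
{Pell, Holm, Orton}: service cost 379
{Holm, Ryde, Orton}: service cost 397
Among all 10 size-3 choices, {Ashby, Holm, Orton} is lowest.

Choose Ashby, Holm and Orton; total service cost 364.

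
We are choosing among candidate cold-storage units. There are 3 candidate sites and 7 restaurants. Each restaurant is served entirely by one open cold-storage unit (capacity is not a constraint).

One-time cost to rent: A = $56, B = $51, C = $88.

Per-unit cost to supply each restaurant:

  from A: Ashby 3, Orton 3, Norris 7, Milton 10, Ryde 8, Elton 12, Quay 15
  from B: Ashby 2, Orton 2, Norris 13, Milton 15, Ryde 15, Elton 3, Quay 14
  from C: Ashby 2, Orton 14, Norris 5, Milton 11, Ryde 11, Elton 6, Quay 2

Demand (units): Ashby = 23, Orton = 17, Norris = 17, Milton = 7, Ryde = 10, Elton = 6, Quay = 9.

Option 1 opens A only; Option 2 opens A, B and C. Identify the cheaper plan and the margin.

Option 1: {A}: Ashby→A 3·23=69, Orton→A 3·17=51, Norris→A 7·17=119, Milton→A 10·7=70, Ryde→A 8·10=80, Elton→A 12·6=72, Quay→A 15·9=135. Service 596; fixed 56; total 652.
Option 2: {A, B, C}: Ashby→B 2·23=46, Orton→B 2·17=34, Norris→C 5·17=85, Milton→A 10·7=70, Ryde→A 8·10=80, Elton→B 3·6=18, Quay→C 2·9=18. Service 351; fixed 195; total 546.
Difference: |652 − 546| = 106.

Option 2 is cheaper by 106.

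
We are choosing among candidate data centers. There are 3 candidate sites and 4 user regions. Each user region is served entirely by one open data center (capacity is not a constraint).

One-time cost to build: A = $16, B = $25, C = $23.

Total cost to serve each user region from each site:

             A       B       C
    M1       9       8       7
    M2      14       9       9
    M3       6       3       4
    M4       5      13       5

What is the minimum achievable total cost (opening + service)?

For any fixed open set, each user region goes to its cheapest open site; total = fixed + service.
{C}: M1→C 7, M2→C 9, M3→C 4, M4→C 5. Service 25; fixed 23; total 48.
{A}: M1→A 9, M2→A 14, M3→A 6, M4→A 5. Service 34; fixed 16; total 50.
{B}: service 33 + fixed 25 = 58
{A, B, C}: service 24 + fixed 64 = 88
No other subset beats 48.

Minimum total cost: 48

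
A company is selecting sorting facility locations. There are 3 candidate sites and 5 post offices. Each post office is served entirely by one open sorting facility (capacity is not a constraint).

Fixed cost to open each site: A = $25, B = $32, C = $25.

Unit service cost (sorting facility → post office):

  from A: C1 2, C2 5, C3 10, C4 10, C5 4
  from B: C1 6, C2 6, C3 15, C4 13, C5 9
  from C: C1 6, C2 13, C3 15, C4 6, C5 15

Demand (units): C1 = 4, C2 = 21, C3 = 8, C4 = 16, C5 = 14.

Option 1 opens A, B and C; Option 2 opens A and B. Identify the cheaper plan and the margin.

Option 1: {A, B, C}: C1→A 2·4=8, C2→A 5·21=105, C3→A 10·8=80, C4→C 6·16=96, C5→A 4·14=56. Service 345; fixed 82; total 427.
Option 2: {A, B}: C1→A 2·4=8, C2→A 5·21=105, C3→A 10·8=80, C4→A 10·16=160, C5→A 4·14=56. Service 409; fixed 57; total 466.
Difference: |427 − 466| = 39.

Option 1 is cheaper by 39.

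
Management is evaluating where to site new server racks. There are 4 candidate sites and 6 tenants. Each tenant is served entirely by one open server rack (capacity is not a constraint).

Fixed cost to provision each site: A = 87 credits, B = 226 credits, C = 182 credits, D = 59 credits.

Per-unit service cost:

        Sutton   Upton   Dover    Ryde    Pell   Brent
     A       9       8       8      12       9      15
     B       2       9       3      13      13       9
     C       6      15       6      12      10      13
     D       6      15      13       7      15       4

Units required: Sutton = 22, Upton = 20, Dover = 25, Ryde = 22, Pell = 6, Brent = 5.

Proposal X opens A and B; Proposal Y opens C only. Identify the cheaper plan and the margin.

Proposal X: {A, B}: Sutton→B 2·22=44, Upton→A 8·20=160, Dover→B 3·25=75, Ryde→A 12·22=264, Pell→A 9·6=54, Brent→B 9·5=45. Service 642; fixed 313; total 955.
Proposal Y: {C}: Sutton→C 6·22=132, Upton→C 15·20=300, Dover→C 6·25=150, Ryde→C 12·22=264, Pell→C 10·6=60, Brent→C 13·5=65. Service 971; fixed 182; total 1153.
Difference: |955 − 1153| = 198.

Proposal X is cheaper by 198.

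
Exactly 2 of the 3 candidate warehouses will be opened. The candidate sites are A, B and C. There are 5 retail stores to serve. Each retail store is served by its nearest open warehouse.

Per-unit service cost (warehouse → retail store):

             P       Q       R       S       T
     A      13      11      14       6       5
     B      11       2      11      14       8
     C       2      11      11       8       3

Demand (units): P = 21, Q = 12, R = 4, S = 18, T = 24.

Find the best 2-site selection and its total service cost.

With exactly 2 open, each retail store uses its cheapest among the chosen.
{B, C}: P→C 2·21=42, Q→B 2·12=24, R→B 11·4=44, S→C 8·18=144, T→C 3·24=72. Service cost 326.
{A, C}: service cost 398
{A, B}: service cost 527
Among all 3 size-2 choices, {B, C} is lowest.

Choose B and C; total service cost 326.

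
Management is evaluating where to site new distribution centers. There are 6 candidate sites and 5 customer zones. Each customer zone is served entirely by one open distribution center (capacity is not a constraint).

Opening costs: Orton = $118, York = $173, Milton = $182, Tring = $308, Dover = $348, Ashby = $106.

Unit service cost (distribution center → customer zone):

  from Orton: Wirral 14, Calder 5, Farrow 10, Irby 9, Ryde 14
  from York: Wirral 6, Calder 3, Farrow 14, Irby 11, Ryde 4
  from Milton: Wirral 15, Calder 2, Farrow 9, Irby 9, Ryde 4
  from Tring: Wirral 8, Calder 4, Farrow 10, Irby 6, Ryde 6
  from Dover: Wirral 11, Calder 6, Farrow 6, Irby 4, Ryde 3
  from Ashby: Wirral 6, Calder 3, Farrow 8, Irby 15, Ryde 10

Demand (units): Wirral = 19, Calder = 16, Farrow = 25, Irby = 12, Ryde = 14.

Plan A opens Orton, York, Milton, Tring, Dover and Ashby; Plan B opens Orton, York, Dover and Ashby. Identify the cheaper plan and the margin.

Plan A: {Orton, York, Milton, Tring, Dover, Ashby}: Wirral→York 6·19=114, Calder→Milton 2·16=32, Farrow→Dover 6·25=150, Irby→Dover 4·12=48, Ryde→Dover 3·14=42. Service 386; fixed 1235; total 1621.
Plan B: {Orton, York, Dover, Ashby}: Wirral→York 6·19=114, Calder→York 3·16=48, Farrow→Dover 6·25=150, Irby→Dover 4·12=48, Ryde→Dover 3·14=42. Service 402; fixed 745; total 1147.
Difference: |1621 − 1147| = 474.

Plan B is cheaper by 474.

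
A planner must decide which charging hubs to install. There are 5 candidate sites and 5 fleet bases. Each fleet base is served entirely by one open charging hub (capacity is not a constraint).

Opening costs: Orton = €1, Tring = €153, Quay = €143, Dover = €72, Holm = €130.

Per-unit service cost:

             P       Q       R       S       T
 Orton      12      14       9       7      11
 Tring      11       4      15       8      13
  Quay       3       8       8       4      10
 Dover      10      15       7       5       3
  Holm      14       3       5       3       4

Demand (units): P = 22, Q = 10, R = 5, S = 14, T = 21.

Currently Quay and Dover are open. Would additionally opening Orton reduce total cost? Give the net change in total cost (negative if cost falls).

Current service cost with {Quay, Dover}: 300.
Adding Orton: each fleet base re-picks its cheapest; new service cost 300, saving 0.
Extra fixed cost: 1. Net change = 1 − 0 = 1.
(Totals: 515 → 516.)

No — net change +1 (cost rises by 1).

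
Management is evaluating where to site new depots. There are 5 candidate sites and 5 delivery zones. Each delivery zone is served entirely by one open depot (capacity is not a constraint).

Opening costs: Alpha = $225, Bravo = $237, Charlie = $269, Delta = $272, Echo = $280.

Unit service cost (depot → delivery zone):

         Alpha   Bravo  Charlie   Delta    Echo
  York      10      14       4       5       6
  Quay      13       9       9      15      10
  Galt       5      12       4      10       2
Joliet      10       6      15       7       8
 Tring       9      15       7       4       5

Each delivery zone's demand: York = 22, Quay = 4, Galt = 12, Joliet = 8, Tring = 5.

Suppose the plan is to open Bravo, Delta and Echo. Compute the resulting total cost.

Total cost: 1027

Each delivery zone is assigned to its cheapest site among the open ones.
{Bravo, Delta, Echo}: York→Delta 5·22=110, Quay→Bravo 9·4=36, Galt→Echo 2·12=24, Joliet→Bravo 6·8=48, Tring→Delta 4·5=20. Service 238; fixed 789; total 1027.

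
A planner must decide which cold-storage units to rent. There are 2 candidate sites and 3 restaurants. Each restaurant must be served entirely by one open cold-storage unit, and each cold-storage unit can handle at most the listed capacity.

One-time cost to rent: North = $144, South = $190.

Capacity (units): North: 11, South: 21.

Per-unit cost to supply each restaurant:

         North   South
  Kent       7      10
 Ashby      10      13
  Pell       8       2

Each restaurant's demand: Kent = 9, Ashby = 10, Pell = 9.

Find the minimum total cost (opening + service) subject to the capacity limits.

Minimum total cost: 542

Open {North, South}: Kent→South 10·9=90, Ashby→North 10·10=100, Pell→South 2·9=18.
Loads: North carries 10/11, South carries 18/21. Service 208; fixed 334; total 542.
Next best feasible plan costs 545.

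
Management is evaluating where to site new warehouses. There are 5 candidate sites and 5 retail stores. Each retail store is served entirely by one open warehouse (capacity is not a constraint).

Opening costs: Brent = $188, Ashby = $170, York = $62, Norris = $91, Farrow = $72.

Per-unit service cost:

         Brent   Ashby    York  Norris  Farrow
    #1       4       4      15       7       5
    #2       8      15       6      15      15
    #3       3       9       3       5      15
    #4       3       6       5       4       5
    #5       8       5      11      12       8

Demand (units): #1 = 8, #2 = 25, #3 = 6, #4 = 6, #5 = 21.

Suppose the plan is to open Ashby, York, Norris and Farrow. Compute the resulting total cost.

Total cost: 724

Each retail store is assigned to its cheapest site among the open ones.
{Ashby, York, Norris, Farrow}: #1→Ashby 4·8=32, #2→York 6·25=150, #3→York 3·6=18, #4→Norris 4·6=24, #5→Ashby 5·21=105. Service 329; fixed 395; total 724.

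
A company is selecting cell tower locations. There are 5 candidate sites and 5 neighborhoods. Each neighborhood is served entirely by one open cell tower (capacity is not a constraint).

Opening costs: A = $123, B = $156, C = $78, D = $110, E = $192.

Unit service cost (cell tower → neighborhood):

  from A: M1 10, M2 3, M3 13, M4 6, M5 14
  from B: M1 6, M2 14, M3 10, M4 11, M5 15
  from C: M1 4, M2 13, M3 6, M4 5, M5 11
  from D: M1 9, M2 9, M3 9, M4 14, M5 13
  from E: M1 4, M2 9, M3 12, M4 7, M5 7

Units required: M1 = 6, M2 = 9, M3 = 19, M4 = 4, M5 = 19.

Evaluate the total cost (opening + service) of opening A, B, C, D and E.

Total cost: 977

Each neighborhood is assigned to its cheapest site among the open ones.
{A, B, C, D, E}: M1→C 4·6=24, M2→A 3·9=27, M3→C 6·19=114, M4→C 5·4=20, M5→E 7·19=133. Service 318; fixed 659; total 977.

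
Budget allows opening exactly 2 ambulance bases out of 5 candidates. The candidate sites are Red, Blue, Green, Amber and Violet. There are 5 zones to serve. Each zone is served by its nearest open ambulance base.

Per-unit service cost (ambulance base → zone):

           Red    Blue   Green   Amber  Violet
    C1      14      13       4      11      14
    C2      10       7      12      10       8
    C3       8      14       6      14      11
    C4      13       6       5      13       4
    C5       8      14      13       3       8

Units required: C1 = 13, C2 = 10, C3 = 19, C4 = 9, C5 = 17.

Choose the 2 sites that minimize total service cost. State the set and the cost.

With exactly 2 open, each zone uses its cheapest among the chosen.
{Green, Amber}: C1→Green 4·13=52, C2→Amber 10·10=100, C3→Green 6·19=114, C4→Green 5·9=45, C5→Amber 3·17=51. Service cost 362.
{Green, Violet}: service cost 418
{Red, Green}: service cost 447
Among all 10 size-2 choices, {Green, Amber} is lowest.

Choose Green and Amber; total service cost 362.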